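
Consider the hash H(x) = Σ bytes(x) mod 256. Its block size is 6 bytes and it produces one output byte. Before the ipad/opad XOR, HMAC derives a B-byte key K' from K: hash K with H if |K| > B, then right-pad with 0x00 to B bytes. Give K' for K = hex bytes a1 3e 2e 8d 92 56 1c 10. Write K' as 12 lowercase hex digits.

|K| = 8 > B = 6, so first hash the key.
H(K): sum = 161+62+46+141+146+86+28+16 = 686; mod 256 = 174 → ae.
Zero-pad H(K) = ae to 6 bytes: K' = ae 00 00 00 00 00.

ae0000000000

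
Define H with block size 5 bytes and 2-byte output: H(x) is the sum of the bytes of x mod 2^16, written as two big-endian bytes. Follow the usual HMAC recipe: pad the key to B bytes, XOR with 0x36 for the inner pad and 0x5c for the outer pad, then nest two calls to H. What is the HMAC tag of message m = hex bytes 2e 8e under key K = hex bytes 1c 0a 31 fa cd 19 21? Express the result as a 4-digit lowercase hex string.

Key hex bytes 1c 0a 31 fa cd 19 21 is 7 bytes > B = 5, so hash it first: H(key) = 02 58, then zero-pad to 5 bytes: K' = 02 58 00 00 00.
K' ⊕ ipad = 34 6e 36 36 36.  K' ⊕ opad = 5e 04 5c 5c 5c.
Inner input = (K'⊕ipad) ∥ m = 34 6e 36 36 36 ∥ 2e 8e.
Inner hash: sum = 52+110+54+54+54+46+142 = 512 → 02 00.
Outer input = (K'⊕opad) ∥ inner = 5e 04 5c 5c 5c ∥ 02 00.
Outer hash (tag): sum = 94+4+92+92+92+2+0 = 376 → 01 78.

0178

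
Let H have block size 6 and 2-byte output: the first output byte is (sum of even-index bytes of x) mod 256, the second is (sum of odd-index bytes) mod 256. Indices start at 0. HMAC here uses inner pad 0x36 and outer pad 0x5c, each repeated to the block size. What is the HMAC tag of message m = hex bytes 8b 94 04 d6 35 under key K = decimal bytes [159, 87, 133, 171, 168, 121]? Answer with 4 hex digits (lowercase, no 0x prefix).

Key decimal bytes [159, 87, 133, 171, 168, 121] = 9f 57 85 ab a8 79 is exactly B = 6 bytes: K' = 9f 57 85 ab a8 79.
K' ⊕ ipad = a9 61 b3 9d 9e 4f.  K' ⊕ opad = c3 0b d9 f7 f4 25.
Inner input = (K'⊕ipad) ∥ m = a9 61 b3 9d 9e 4f ∥ 8b 94 04 d6 35.
Inner hash: even-index sum = 702 mod 256 = 190; odd-index sum = 695 mod 256 = 183 → be b7.
Outer input = (K'⊕opad) ∥ inner = c3 0b d9 f7 f4 25 ∥ be b7.
Outer hash (tag): even-index sum = 846 mod 256 = 78; odd-index sum = 478 mod 256 = 222 → 4e de.

4ede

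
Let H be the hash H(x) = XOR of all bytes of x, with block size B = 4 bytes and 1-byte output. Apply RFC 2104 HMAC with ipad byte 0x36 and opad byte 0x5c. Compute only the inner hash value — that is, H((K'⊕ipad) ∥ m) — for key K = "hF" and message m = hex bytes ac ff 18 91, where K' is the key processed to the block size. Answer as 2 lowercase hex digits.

f4

Key "hF" = 68 46 is 2 bytes ≤ B = 4; zero-pad to 4 bytes: K' = 68 46 00 00.
K' ⊕ ipad = 5e 70 36 36.
Inner input = 5e 70 36 36 ∥ ac ff 18 91.
Inner hash: XOR 5e⊕70⊕36⊕36⊕ac⊕ff⊕18⊕91 = f4.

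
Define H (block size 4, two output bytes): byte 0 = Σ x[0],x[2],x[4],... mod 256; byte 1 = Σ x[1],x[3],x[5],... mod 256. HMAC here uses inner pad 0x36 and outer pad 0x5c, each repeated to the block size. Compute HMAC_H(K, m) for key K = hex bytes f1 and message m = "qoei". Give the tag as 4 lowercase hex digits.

dcfc

Key hex bytes f1 is 1 byte ≤ B = 4; zero-pad to 4 bytes: K' = f1 00 00 00.
K' ⊕ ipad = c7 36 36 36.  K' ⊕ opad = ad 5c 5c 5c.
Inner input = (K'⊕ipad) ∥ m = c7 36 36 36 ∥ 71 6f 65 69.
Inner hash: even-index sum = 467 mod 256 = 211; odd-index sum = 324 mod 256 = 68 → d3 44.
Outer input = (K'⊕opad) ∥ inner = ad 5c 5c 5c ∥ d3 44.
Outer hash (tag): even-index sum = 476 mod 256 = 220; odd-index sum = 252 mod 256 = 252 → dc fc.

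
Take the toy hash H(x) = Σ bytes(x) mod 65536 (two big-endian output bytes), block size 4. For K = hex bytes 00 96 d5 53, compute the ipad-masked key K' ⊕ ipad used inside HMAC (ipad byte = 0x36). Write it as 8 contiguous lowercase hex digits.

Key hex bytes 00 96 d5 53 is exactly B = 4 bytes: K' = 00 96 d5 53.
XOR each byte with 0x36: 00⊕36=36, 96⊕36=a0, d5⊕36=e3, 53⊕36=65.

36a0e365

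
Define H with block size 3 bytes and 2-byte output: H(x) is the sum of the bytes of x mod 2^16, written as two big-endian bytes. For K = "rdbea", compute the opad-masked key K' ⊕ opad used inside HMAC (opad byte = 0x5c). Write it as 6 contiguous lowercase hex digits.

Key "rdbea" = 72 64 62 65 61 is 5 bytes > B = 3, so hash it first: H(key) = 01 fe, then zero-pad to 3 bytes: K' = 01 fe 00.
XOR each byte with 0x5c: 01⊕5c=5d, fe⊕5c=a2, 00⊕5c=5c.

5da25c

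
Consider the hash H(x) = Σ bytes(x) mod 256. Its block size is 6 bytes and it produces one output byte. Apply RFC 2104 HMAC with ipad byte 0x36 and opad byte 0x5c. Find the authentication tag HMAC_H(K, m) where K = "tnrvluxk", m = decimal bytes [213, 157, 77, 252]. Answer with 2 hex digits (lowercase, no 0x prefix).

1f

Key "tnrvluxk" = 74 6e 72 76 6c 75 78 6b is 8 bytes > B = 6, so hash it first: H(key) = 8e, then zero-pad to 6 bytes: K' = 8e 00 00 00 00 00.
K' ⊕ ipad = b8 36 36 36 36 36.  K' ⊕ opad = d2 5c 5c 5c 5c 5c.
Inner input = (K'⊕ipad) ∥ m = b8 36 36 36 36 36 ∥ d5 9d 4d fc.
Inner hash: sum = 184+54+54+54+54+54+213+157+77+252 = 1153; mod 256 = 129 → 81.
Outer input = (K'⊕opad) ∥ inner = d2 5c 5c 5c 5c 5c ∥ 81.
Outer hash (tag): sum = 210+92+92+92+92+92+129 = 799; mod 256 = 31 → 1f.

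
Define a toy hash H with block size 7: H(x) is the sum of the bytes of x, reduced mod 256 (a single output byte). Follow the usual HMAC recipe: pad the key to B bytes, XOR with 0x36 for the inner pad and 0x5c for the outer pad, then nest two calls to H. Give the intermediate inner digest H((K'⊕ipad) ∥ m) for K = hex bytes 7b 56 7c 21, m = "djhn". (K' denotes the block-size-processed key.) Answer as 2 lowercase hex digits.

54

Key hex bytes 7b 56 7c 21 is 4 bytes ≤ B = 7; zero-pad to 7 bytes: K' = 7b 56 7c 21 00 00 00.
K' ⊕ ipad = 4d 60 4a 17 36 36 36.
Inner input = 4d 60 4a 17 36 36 36 ∥ 64 6a 68 6e.
Inner hash: sum = 77+96+74+23+54+54+54+100+106+104+110 = 852; mod 256 = 84 → 54.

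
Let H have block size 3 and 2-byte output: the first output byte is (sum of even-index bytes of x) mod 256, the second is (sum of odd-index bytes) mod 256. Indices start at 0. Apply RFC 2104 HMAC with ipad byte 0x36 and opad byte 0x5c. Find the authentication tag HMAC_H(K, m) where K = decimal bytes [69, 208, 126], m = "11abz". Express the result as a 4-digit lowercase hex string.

Key decimal bytes [69, 208, 126] = 45 d0 7e is exactly B = 3 bytes: K' = 45 d0 7e.
K' ⊕ ipad = 73 e6 48.  K' ⊕ opad = 19 8c 22.
Inner input = (K'⊕ipad) ∥ m = 73 e6 48 ∥ 31 31 61 62 7a.
Inner hash: even-index sum = 334 mod 256 = 78; odd-index sum = 498 mod 256 = 242 → 4e f2.
Outer input = (K'⊕opad) ∥ inner = 19 8c 22 ∥ 4e f2.
Outer hash (tag): even-index sum = 301 mod 256 = 45; odd-index sum = 218 mod 256 = 218 → 2d da.

2dda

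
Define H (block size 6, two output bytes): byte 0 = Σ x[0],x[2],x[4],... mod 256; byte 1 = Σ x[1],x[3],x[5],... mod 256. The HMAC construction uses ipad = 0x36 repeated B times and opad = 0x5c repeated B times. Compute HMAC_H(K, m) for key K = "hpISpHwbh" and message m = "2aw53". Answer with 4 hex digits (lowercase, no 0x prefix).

Key "hpISpHwbh" = 68 70 49 53 70 48 77 62 68 is 9 bytes > B = 6, so hash it first: H(key) = 00 6d, then zero-pad to 6 bytes: K' = 00 6d 00 00 00 00.
K' ⊕ ipad = 36 5b 36 36 36 36.  K' ⊕ opad = 5c 31 5c 5c 5c 5c.
Inner input = (K'⊕ipad) ∥ m = 36 5b 36 36 36 36 ∥ 32 61 77 35 33.
Inner hash: even-index sum = 382 mod 256 = 126; odd-index sum = 349 mod 256 = 93 → 7e 5d.
Outer input = (K'⊕opad) ∥ inner = 5c 31 5c 5c 5c 5c ∥ 7e 5d.
Outer hash (tag): even-index sum = 402 mod 256 = 146; odd-index sum = 326 mod 256 = 70 → 92 46.

9246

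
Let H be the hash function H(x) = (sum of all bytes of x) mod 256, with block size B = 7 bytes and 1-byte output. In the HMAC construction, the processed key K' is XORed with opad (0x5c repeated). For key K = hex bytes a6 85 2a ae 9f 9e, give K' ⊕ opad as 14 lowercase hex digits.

fad976f2c3c25c

Key hex bytes a6 85 2a ae 9f 9e is 6 bytes ≤ B = 7; zero-pad to 7 bytes: K' = a6 85 2a ae 9f 9e 00.
XOR each byte with 0x5c: a6⊕5c=fa, 85⊕5c=d9, 2a⊕5c=76, ae⊕5c=f2, 9f⊕5c=c3, 9e⊕5c=c2, 00⊕5c=5c.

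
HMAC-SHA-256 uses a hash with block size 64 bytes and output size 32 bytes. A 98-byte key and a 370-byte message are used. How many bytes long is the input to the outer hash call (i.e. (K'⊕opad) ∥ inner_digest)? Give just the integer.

Key is 98 > 64 bytes, so it is hashed to 32 bytes then zero-padded to 64: |K'| = 64.
Outer input = (K'⊕opad) ∥ H(inner) → 64 + 32 = 96 bytes.

96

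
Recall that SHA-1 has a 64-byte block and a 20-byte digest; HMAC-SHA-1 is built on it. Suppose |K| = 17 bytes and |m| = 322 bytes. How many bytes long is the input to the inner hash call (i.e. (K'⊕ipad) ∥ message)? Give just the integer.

386

Key is 17 ≤ 64 bytes, zero-padded: |K'| = 64.
Inner input = (K'⊕ipad) ∥ m → 64 + 322 = 386 bytes.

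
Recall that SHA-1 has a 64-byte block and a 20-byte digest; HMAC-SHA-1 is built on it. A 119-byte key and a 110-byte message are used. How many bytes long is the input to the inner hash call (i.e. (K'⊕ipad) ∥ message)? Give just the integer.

174

Key is 119 > 64 bytes, so it is hashed to 20 bytes then zero-padded to 64: |K'| = 64.
Inner input = (K'⊕ipad) ∥ m → 64 + 110 = 174 bytes.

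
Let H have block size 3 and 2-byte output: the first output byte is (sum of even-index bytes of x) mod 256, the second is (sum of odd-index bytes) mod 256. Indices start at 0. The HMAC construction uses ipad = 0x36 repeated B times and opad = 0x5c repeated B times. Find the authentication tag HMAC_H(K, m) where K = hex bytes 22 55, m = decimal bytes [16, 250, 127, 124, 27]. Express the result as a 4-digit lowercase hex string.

Key hex bytes 22 55 is 2 bytes ≤ B = 3; zero-pad to 3 bytes: K' = 22 55 00.
K' ⊕ ipad = 14 63 36.  K' ⊕ opad = 7e 09 5c.
Inner input = (K'⊕ipad) ∥ m = 14 63 36 ∥ 10 fa 7f 7c 1b.
Inner hash: even-index sum = 448 mod 256 = 192; odd-index sum = 269 mod 256 = 13 → c0 0d.
Outer input = (K'⊕opad) ∥ inner = 7e 09 5c ∥ c0 0d.
Outer hash (tag): even-index sum = 231 mod 256 = 231; odd-index sum = 201 mod 256 = 201 → e7 c9.

e7c9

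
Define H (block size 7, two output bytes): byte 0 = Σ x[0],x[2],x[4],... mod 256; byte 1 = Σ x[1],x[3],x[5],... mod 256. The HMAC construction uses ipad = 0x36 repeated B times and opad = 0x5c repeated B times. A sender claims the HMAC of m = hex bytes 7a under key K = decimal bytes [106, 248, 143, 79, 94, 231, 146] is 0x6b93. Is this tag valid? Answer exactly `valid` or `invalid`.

Key decimal bytes [106, 248, 143, 79, 94, 231, 146] = 6a f8 8f 4f 5e e7 92 is exactly B = 7 bytes: K' = 6a f8 8f 4f 5e e7 92.
K' ⊕ ipad = 5c ce b9 79 68 d1 a4; K' ⊕ opad = 36 a4 d3 13 02 bb ce.
Inner hash: even-index sum = 545 mod 256 = 33; odd-index sum = 658 mod 256 = 146 → 21 92.
Outer hash (recomputed tag): even-index sum = 619 mod 256 = 107; odd-index sum = 403 mod 256 = 147 → 6b 93.
Recomputed tag = 6b93; claimed = 6b93 → match.

valid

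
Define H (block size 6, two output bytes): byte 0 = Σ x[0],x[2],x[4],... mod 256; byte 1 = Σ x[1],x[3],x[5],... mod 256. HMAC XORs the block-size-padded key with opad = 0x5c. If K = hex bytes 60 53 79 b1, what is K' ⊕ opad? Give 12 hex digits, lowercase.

3c0f25ed5c5c

Key hex bytes 60 53 79 b1 is 4 bytes ≤ B = 6; zero-pad to 6 bytes: K' = 60 53 79 b1 00 00.
XOR each byte with 0x5c: 60⊕5c=3c, 53⊕5c=0f, 79⊕5c=25, b1⊕5c=ed, 00⊕5c=5c, 00⊕5c=5c.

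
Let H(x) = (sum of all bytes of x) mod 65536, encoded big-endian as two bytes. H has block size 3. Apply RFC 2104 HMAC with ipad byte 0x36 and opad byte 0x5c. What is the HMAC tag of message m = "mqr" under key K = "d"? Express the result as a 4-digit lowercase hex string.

0100

Key "d" = 64 is 1 byte ≤ B = 3; zero-pad to 3 bytes: K' = 64 00 00.
K' ⊕ ipad = 52 36 36.  K' ⊕ opad = 38 5c 5c.
Inner input = (K'⊕ipad) ∥ m = 52 36 36 ∥ 6d 71 72.
Inner hash: sum = 82+54+54+109+113+114 = 526 → 02 0e.
Outer input = (K'⊕opad) ∥ inner = 38 5c 5c ∥ 02 0e.
Outer hash (tag): sum = 56+92+92+2+14 = 256 → 01 00.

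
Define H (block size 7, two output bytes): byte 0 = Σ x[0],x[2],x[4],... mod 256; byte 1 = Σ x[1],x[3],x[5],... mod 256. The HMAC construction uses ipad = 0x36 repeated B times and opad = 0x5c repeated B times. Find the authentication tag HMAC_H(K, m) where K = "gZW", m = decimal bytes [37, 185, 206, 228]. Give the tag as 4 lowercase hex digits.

Key "gZW" = 67 5a 57 is 3 bytes ≤ B = 7; zero-pad to 7 bytes: K' = 67 5a 57 00 00 00 00.
K' ⊕ ipad = 51 6c 61 36 36 36 36.  K' ⊕ opad = 3b 06 0b 5c 5c 5c 5c.
Inner input = (K'⊕ipad) ∥ m = 51 6c 61 36 36 36 36 ∥ 25 b9 ce e4.
Inner hash: even-index sum = 699 mod 256 = 187; odd-index sum = 459 mod 256 = 203 → bb cb.
Outer input = (K'⊕opad) ∥ inner = 3b 06 0b 5c 5c 5c 5c ∥ bb cb.
Outer hash (tag): even-index sum = 457 mod 256 = 201; odd-index sum = 377 mod 256 = 121 → c9 79.

c979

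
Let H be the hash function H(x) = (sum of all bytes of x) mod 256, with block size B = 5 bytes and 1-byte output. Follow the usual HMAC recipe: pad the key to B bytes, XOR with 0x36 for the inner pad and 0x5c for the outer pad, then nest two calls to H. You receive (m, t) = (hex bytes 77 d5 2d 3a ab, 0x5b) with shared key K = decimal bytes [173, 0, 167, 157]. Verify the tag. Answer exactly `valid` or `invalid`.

invalid

Key decimal bytes [173, 0, 167, 157] = ad 00 a7 9d is 4 bytes ≤ B = 5; zero-pad to 5 bytes: K' = ad 00 a7 9d 00.
K' ⊕ ipad = 9b 36 91 ab 36; K' ⊕ opad = f1 5c fb c1 5c.
Inner hash: sum = 155+54+145+171+54+119+213+45+58+171 = 1185; mod 256 = 161 → a1.
Outer hash (recomputed tag): sum = 241+92+251+193+92+161 = 1030; mod 256 = 6 → 06.
Recomputed tag = 06; claimed = 5b → mismatch.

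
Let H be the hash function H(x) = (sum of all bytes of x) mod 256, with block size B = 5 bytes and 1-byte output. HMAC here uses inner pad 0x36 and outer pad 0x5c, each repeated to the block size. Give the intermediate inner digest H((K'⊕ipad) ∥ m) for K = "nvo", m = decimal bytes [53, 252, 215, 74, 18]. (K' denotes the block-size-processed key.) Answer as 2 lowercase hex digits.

Key "nvo" = 6e 76 6f is 3 bytes ≤ B = 5; zero-pad to 5 bytes: K' = 6e 76 6f 00 00.
K' ⊕ ipad = 58 40 59 36 36.
Inner input = 58 40 59 36 36 ∥ 35 fc d7 4a 12.
Inner hash: sum = 88+64+89+54+54+53+252+215+74+18 = 961; mod 256 = 193 → c1.

c1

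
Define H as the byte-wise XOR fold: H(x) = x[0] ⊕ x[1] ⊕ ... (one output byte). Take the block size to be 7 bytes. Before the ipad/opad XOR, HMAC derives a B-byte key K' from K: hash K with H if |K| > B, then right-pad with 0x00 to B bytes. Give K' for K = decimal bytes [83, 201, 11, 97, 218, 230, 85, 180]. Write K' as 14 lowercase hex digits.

|K| = 8 > B = 7, so first hash the key.
H(K): XOR 53⊕c9⊕0b⊕61⊕da⊕e6⊕55⊕b4 = 2d.
Zero-pad H(K) = 2d to 7 bytes: K' = 2d 00 00 00 00 00 00.

2d000000000000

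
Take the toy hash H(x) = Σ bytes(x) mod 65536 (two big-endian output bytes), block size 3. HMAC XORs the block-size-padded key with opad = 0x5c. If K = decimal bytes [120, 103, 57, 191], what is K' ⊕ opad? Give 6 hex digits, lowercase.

Key decimal bytes [120, 103, 57, 191] = 78 67 39 bf is 4 bytes > B = 3, so hash it first: H(key) = 01 d7, then zero-pad to 3 bytes: K' = 01 d7 00.
XOR each byte with 0x5c: 01⊕5c=5d, d7⊕5c=8b, 00⊕5c=5c.

5d8b5c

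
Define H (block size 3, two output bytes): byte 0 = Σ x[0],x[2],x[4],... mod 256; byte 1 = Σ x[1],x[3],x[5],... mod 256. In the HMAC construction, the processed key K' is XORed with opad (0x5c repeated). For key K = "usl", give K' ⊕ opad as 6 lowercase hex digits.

292f30

Key "usl" = 75 73 6c is exactly B = 3 bytes: K' = 75 73 6c.
XOR each byte with 0x5c: 75⊕5c=29, 73⊕5c=2f, 6c⊕5c=30.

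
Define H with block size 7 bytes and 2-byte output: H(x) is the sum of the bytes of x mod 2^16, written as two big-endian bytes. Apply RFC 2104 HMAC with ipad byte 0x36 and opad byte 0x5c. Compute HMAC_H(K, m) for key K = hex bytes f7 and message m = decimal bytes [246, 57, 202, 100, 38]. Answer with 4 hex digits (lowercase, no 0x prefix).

Key hex bytes f7 is 1 byte ≤ B = 7; zero-pad to 7 bytes: K' = f7 00 00 00 00 00 00.
K' ⊕ ipad = c1 36 36 36 36 36 36.  K' ⊕ opad = ab 5c 5c 5c 5c 5c 5c.
Inner input = (K'⊕ipad) ∥ m = c1 36 36 36 36 36 36 ∥ f6 39 ca 64 26.
Inner hash: sum = 193+54+54+54+54+54+54+246+57+202+100+38 = 1160 → 04 88.
Outer input = (K'⊕opad) ∥ inner = ab 5c 5c 5c 5c 5c 5c ∥ 04 88.
Outer hash (tag): sum = 171+92+92+92+92+92+92+4+136 = 863 → 03 5f.

035f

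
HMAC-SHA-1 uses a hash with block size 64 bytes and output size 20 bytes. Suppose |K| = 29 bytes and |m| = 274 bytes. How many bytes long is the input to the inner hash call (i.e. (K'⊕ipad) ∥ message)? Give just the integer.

338

Key is 29 ≤ 64 bytes, zero-padded: |K'| = 64.
Inner input = (K'⊕ipad) ∥ m → 64 + 274 = 338 bytes.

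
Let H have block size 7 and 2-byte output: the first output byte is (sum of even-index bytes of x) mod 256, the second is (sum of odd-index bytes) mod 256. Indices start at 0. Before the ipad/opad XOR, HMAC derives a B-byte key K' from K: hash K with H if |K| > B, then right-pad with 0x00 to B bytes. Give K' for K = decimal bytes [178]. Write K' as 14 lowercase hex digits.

b2000000000000

Key decimal bytes [178] = b2 is 1 byte ≤ B = 7; zero-pad to 7 bytes: K' = b2 00 00 00 00 00 00.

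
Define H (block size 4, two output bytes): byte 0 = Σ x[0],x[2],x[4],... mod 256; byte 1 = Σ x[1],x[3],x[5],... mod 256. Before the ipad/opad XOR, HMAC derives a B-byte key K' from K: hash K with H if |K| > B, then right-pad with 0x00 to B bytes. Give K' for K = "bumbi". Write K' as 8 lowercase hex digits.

38d70000

|K| = 5 > B = 4, so first hash the key.
H(K): even-index sum = 312 mod 256 = 56; odd-index sum = 215 mod 256 = 215 → 38 d7.
Zero-pad H(K) = 38 d7 to 4 bytes: K' = 38 d7 00 00.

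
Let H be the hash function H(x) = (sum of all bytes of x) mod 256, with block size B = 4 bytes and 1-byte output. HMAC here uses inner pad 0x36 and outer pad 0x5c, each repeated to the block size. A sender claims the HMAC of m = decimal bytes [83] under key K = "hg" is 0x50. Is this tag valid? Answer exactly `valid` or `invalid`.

Key "hg" = 68 67 is 2 bytes ≤ B = 4; zero-pad to 4 bytes: K' = 68 67 00 00.
K' ⊕ ipad = 5e 51 36 36; K' ⊕ opad = 34 3b 5c 5c.
Inner hash: sum = 94+81+54+54+83 = 366; mod 256 = 110 → 6e.
Outer hash (recomputed tag): sum = 52+59+92+92+110 = 405; mod 256 = 149 → 95.
Recomputed tag = 95; claimed = 50 → mismatch.

invalid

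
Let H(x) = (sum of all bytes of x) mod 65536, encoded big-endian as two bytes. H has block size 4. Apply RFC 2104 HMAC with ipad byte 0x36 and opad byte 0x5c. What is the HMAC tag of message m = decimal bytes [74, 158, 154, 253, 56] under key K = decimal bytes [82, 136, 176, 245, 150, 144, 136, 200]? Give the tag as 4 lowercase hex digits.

Key decimal bytes [82, 136, 176, 245, 150, 144, 136, 200] = 52 88 b0 f5 96 90 88 c8 is 8 bytes > B = 4, so hash it first: H(key) = 04 f5, then zero-pad to 4 bytes: K' = 04 f5 00 00.
K' ⊕ ipad = 32 c3 36 36.  K' ⊕ opad = 58 a9 5c 5c.
Inner input = (K'⊕ipad) ∥ m = 32 c3 36 36 ∥ 4a 9e 9a fd 38.
Inner hash: sum = 50+195+54+54+74+158+154+253+56 = 1048 → 04 18.
Outer input = (K'⊕opad) ∥ inner = 58 a9 5c 5c ∥ 04 18.
Outer hash (tag): sum = 88+169+92+92+4+24 = 469 → 01 d5.

01d5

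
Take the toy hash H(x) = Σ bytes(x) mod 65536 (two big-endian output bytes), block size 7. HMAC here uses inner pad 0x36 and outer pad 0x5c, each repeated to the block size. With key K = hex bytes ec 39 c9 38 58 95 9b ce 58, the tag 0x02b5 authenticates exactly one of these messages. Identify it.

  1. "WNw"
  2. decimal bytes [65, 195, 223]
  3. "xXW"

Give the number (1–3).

Key hex bytes ec 39 c9 38 58 95 9b ce 58 is 9 bytes > B = 7, so hash it first: H(key) = 04 d4, then zero-pad to 7 bytes: K' = 04 d4 00 00 00 00 00.
K' ⊕ ipad = 32 e2 36 36 36 36 36; K' ⊕ opad = 58 88 5c 5c 5c 5c 5c.
m1: inner = H(32 e2 36 36 36 36 36 57 4e 77) = 03 3e; tag = H(58 88 5c 5c 5c 5c 5c 03 3e) = 02ed
m2: inner = H(32 e2 36 36 36 36 36 41 c3 df) = 04 05; tag = H(58 88 5c 5c 5c 5c 5c 04 05) = 02b5 ← matches
m3: inner = H(32 e2 36 36 36 36 36 78 58 57) = 03 49; tag = H(58 88 5c 5c 5c 5c 5c 03 49) = 02f8

2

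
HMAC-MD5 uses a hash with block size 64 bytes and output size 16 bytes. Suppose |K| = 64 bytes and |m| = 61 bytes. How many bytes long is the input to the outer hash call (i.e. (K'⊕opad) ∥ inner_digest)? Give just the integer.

80

Key is 64 ≤ 64 bytes, zero-padded: |K'| = 64.
Outer input = (K'⊕opad) ∥ H(inner) → 64 + 16 = 80 bytes.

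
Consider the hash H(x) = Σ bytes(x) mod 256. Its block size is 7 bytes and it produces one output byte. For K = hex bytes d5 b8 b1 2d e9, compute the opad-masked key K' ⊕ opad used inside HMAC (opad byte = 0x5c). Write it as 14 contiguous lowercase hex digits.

89e4ed71b55c5c

Key hex bytes d5 b8 b1 2d e9 is 5 bytes ≤ B = 7; zero-pad to 7 bytes: K' = d5 b8 b1 2d e9 00 00.
XOR each byte with 0x5c: d5⊕5c=89, b8⊕5c=e4, b1⊕5c=ed, 2d⊕5c=71, e9⊕5c=b5, 00⊕5c=5c, 00⊕5c=5c.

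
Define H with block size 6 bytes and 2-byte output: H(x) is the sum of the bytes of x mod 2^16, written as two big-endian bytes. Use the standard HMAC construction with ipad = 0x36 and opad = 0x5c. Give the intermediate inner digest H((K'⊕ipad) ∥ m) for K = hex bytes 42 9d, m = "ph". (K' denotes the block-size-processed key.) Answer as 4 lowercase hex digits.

02cf

Key hex bytes 42 9d is 2 bytes ≤ B = 6; zero-pad to 6 bytes: K' = 42 9d 00 00 00 00.
K' ⊕ ipad = 74 ab 36 36 36 36.
Inner input = 74 ab 36 36 36 36 ∥ 70 68.
Inner hash: sum = 116+171+54+54+54+54+112+104 = 719 → 02 cf.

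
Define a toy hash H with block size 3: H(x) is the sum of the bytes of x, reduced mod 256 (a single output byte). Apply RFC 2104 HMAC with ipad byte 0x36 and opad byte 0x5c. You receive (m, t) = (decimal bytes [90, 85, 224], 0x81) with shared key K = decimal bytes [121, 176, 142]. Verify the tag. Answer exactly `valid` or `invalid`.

Key decimal bytes [121, 176, 142] = 79 b0 8e is exactly B = 3 bytes: K' = 79 b0 8e.
K' ⊕ ipad = 4f 86 b8; K' ⊕ opad = 25 ec d2.
Inner hash: sum = 79+134+184+90+85+224 = 796; mod 256 = 28 → 1c.
Outer hash (recomputed tag): sum = 37+236+210+28 = 511; mod 256 = 255 → ff.
Recomputed tag = ff; claimed = 81 → mismatch.

invalid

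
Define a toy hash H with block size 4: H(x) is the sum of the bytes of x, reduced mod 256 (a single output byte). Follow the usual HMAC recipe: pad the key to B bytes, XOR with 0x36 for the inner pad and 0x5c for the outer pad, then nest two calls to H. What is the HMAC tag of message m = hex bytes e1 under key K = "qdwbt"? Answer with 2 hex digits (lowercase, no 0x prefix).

29

Key "qdwbt" = 71 64 77 62 74 is 5 bytes > B = 4, so hash it first: H(key) = 22, then zero-pad to 4 bytes: K' = 22 00 00 00.
K' ⊕ ipad = 14 36 36 36.  K' ⊕ opad = 7e 5c 5c 5c.
Inner input = (K'⊕ipad) ∥ m = 14 36 36 36 ∥ e1.
Inner hash: sum = 20+54+54+54+225 = 407; mod 256 = 151 → 97.
Outer input = (K'⊕opad) ∥ inner = 7e 5c 5c 5c ∥ 97.
Outer hash (tag): sum = 126+92+92+92+151 = 553; mod 256 = 41 → 29.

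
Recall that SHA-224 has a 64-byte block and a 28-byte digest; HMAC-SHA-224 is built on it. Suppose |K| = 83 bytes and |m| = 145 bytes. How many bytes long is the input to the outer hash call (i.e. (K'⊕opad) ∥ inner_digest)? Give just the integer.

92

Key is 83 > 64 bytes, so it is hashed to 28 bytes then zero-padded to 64: |K'| = 64.
Outer input = (K'⊕opad) ∥ H(inner) → 64 + 28 = 92 bytes.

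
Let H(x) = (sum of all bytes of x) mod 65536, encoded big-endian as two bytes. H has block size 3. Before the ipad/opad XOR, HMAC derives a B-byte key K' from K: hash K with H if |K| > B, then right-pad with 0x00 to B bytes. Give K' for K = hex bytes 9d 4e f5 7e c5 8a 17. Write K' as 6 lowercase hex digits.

|K| = 7 > B = 3, so first hash the key.
H(K): sum = 157+78+245+126+197+138+23 = 964 → 03 c4.
Zero-pad H(K) = 03 c4 to 3 bytes: K' = 03 c4 00.

03c400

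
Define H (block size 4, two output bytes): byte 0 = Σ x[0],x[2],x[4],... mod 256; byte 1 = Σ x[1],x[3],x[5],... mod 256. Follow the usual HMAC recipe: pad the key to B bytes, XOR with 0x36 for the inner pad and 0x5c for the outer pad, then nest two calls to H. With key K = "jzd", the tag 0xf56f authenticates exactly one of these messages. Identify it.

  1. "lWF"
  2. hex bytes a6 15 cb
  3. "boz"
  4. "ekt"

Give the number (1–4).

4

Key "jzd" = 6a 7a 64 is 3 bytes ≤ B = 4; zero-pad to 4 bytes: K' = 6a 7a 64 00.
K' ⊕ ipad = 5c 4c 52 36; K' ⊕ opad = 36 26 38 5c.
m1: inner = H(5c 4c 52 36 6c 57 46) = 60 d9; tag = H(36 26 38 5c 60 d9) = ce5b
m2: inner = H(5c 4c 52 36 a6 15 cb) = 1f 97; tag = H(36 26 38 5c 1f 97) = 8d19
m3: inner = H(5c 4c 52 36 62 6f 7a) = 8a f1; tag = H(36 26 38 5c 8a f1) = f873
m4: inner = H(5c 4c 52 36 65 6b 74) = 87 ed; tag = H(36 26 38 5c 87 ed) = f56f ← matches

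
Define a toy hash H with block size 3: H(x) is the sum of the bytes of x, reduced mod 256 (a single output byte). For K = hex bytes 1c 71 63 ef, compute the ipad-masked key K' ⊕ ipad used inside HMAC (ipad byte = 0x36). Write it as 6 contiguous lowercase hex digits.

Key hex bytes 1c 71 63 ef is 4 bytes > B = 3, so hash it first: H(key) = df, then zero-pad to 3 bytes: K' = df 00 00.
XOR each byte with 0x36: df⊕36=e9, 00⊕36=36, 00⊕36=36.

e93636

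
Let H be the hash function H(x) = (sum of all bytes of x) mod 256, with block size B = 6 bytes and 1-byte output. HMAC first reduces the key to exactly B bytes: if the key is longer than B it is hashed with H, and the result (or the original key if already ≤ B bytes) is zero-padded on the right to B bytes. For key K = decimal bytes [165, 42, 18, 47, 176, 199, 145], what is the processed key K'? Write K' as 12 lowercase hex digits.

|K| = 7 > B = 6, so first hash the key.
H(K): sum = 165+42+18+47+176+199+145 = 792; mod 256 = 24 → 18.
Zero-pad H(K) = 18 to 6 bytes: K' = 18 00 00 00 00 00.

180000000000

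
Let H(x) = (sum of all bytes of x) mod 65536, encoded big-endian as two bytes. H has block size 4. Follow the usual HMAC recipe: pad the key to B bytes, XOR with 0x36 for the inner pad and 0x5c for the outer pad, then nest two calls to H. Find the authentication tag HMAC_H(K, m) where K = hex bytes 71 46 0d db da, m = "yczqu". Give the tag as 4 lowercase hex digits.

Key hex bytes 71 46 0d db da is 5 bytes > B = 4, so hash it first: H(key) = 02 79, then zero-pad to 4 bytes: K' = 02 79 00 00.
K' ⊕ ipad = 34 4f 36 36.  K' ⊕ opad = 5e 25 5c 5c.
Inner input = (K'⊕ipad) ∥ m = 34 4f 36 36 ∥ 79 63 7a 71 75.
Inner hash: sum = 52+79+54+54+121+99+122+113+117 = 811 → 03 2b.
Outer input = (K'⊕opad) ∥ inner = 5e 25 5c 5c ∥ 03 2b.
Outer hash (tag): sum = 94+37+92+92+3+43 = 361 → 01 69.

0169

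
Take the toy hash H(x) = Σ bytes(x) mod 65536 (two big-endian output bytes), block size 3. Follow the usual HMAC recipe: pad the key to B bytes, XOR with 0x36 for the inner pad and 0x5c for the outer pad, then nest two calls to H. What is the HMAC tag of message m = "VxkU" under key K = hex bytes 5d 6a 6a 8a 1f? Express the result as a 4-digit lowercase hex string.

0228

Key hex bytes 5d 6a 6a 8a 1f is 5 bytes > B = 3, so hash it first: H(key) = 01 da, then zero-pad to 3 bytes: K' = 01 da 00.
K' ⊕ ipad = 37 ec 36.  K' ⊕ opad = 5d 86 5c.
Inner input = (K'⊕ipad) ∥ m = 37 ec 36 ∥ 56 78 6b 55.
Inner hash: sum = 55+236+54+86+120+107+85 = 743 → 02 e7.
Outer input = (K'⊕opad) ∥ inner = 5d 86 5c ∥ 02 e7.
Outer hash (tag): sum = 93+134+92+2+231 = 552 → 02 28.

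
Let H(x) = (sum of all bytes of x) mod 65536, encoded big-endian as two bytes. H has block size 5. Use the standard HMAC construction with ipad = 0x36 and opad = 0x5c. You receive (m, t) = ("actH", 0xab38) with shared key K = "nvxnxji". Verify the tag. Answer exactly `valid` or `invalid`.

invalid

Key "nvxnxji" = 6e 76 78 6e 78 6a 69 is 7 bytes > B = 5, so hash it first: H(key) = 03 15, then zero-pad to 5 bytes: K' = 03 15 00 00 00.
K' ⊕ ipad = 35 23 36 36 36; K' ⊕ opad = 5f 49 5c 5c 5c.
Inner hash: sum = 53+35+54+54+54+97+99+116+72 = 634 → 02 7a.
Outer hash (recomputed tag): sum = 95+73+92+92+92+2+122 = 568 → 02 38.
Recomputed tag = 0238; claimed = ab38 → mismatch.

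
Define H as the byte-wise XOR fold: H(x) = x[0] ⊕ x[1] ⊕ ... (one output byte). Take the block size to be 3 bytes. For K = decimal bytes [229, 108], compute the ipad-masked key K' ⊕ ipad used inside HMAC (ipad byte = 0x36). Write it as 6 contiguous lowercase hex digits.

d35a36

Key decimal bytes [229, 108] = e5 6c is 2 bytes ≤ B = 3; zero-pad to 3 bytes: K' = e5 6c 00.
XOR each byte with 0x36: e5⊕36=d3, 6c⊕36=5a, 00⊕36=36.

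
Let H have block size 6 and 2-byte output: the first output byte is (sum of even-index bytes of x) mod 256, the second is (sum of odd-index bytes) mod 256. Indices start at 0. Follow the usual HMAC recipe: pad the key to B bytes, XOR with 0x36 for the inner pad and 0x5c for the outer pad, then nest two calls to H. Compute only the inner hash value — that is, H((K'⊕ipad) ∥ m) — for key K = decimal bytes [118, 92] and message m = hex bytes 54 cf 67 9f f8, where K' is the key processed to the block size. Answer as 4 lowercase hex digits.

Key decimal bytes [118, 92] = 76 5c is 2 bytes ≤ B = 6; zero-pad to 6 bytes: K' = 76 5c 00 00 00 00.
K' ⊕ ipad = 40 6a 36 36 36 36.
Inner input = 40 6a 36 36 36 36 ∥ 54 cf 67 9f f8.
Inner hash: even-index sum = 607 mod 256 = 95; odd-index sum = 580 mod 256 = 68 → 5f 44.

5f44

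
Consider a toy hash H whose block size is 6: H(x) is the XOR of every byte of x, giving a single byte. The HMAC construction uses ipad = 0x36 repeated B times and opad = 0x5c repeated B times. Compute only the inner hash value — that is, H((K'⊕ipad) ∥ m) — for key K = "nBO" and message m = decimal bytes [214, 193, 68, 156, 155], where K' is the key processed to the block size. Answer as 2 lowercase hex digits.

37

Key "nBO" = 6e 42 4f is 3 bytes ≤ B = 6; zero-pad to 6 bytes: K' = 6e 42 4f 00 00 00.
K' ⊕ ipad = 58 74 79 36 36 36.
Inner input = 58 74 79 36 36 36 ∥ d6 c1 44 9c 9b.
Inner hash: XOR 58⊕74⊕79⊕36⊕36⊕36⊕d6⊕c1⊕44⊕9c⊕9b = 37.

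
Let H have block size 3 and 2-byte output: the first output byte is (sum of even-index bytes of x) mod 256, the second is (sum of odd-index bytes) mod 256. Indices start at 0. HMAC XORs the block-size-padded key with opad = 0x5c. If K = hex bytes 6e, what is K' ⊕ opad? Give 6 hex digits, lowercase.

325c5c

Key hex bytes 6e is 1 byte ≤ B = 3; zero-pad to 3 bytes: K' = 6e 00 00.
XOR each byte with 0x5c: 6e⊕5c=32, 00⊕5c=5c, 00⊕5c=5c.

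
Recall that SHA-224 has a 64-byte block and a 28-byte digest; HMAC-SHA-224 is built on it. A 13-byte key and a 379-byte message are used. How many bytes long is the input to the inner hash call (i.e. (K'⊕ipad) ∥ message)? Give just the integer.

443

Key is 13 ≤ 64 bytes, zero-padded: |K'| = 64.
Inner input = (K'⊕ipad) ∥ m → 64 + 379 = 443 bytes.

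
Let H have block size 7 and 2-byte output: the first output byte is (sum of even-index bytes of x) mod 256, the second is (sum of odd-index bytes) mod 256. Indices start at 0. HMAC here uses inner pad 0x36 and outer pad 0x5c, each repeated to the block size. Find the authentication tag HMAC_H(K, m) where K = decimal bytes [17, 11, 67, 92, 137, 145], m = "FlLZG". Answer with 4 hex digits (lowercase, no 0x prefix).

c47b

Key decimal bytes [17, 11, 67, 92, 137, 145] = 11 0b 43 5c 89 91 is 6 bytes ≤ B = 7; zero-pad to 7 bytes: K' = 11 0b 43 5c 89 91 00.
K' ⊕ ipad = 27 3d 75 6a bf a7 36.  K' ⊕ opad = 4d 57 1f 00 d5 cd 5c.
Inner input = (K'⊕ipad) ∥ m = 27 3d 75 6a bf a7 36 ∥ 46 6c 4c 5a 47.
Inner hash: even-index sum = 599 mod 256 = 87; odd-index sum = 551 mod 256 = 39 → 57 27.
Outer input = (K'⊕opad) ∥ inner = 4d 57 1f 00 d5 cd 5c ∥ 57 27.
Outer hash (tag): even-index sum = 452 mod 256 = 196; odd-index sum = 379 mod 256 = 123 → c4 7b.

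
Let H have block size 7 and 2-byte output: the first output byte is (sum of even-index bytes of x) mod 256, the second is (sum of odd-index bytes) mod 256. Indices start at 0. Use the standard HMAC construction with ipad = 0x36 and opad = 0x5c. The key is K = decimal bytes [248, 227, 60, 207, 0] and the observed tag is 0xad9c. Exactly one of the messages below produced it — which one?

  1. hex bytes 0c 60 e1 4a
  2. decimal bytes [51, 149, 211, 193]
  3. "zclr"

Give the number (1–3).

1

Key decimal bytes [248, 227, 60, 207, 0] = f8 e3 3c cf 00 is 5 bytes ≤ B = 7; zero-pad to 7 bytes: K' = f8 e3 3c cf 00 00 00.
K' ⊕ ipad = ce d5 0a f9 36 36 36; K' ⊕ opad = a4 bf 60 93 5c 5c 5c.
m1: inner = H(ce d5 0a f9 36 36 36 0c 60 e1 4a) = ee f1; tag = H(a4 bf 60 93 5c 5c 5c ee f1) = ad9c ← matches
m2: inner = H(ce d5 0a f9 36 36 36 33 95 d3 c1) = 9a 0a; tag = H(a4 bf 60 93 5c 5c 5c 9a 0a) = c648
m3: inner = H(ce d5 0a f9 36 36 36 7a 63 6c 72) = 19 ea; tag = H(a4 bf 60 93 5c 5c 5c 19 ea) = a6c7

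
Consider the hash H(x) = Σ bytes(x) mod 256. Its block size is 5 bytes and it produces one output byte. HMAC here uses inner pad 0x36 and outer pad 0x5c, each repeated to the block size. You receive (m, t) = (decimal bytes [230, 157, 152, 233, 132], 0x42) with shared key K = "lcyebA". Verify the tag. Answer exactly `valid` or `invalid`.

valid

Key "lcyebA" = 6c 63 79 65 62 41 is 6 bytes > B = 5, so hash it first: H(key) = 50, then zero-pad to 5 bytes: K' = 50 00 00 00 00.
K' ⊕ ipad = 66 36 36 36 36; K' ⊕ opad = 0c 5c 5c 5c 5c.
Inner hash: sum = 102+54+54+54+54+230+157+152+233+132 = 1222; mod 256 = 198 → c6.
Outer hash (recomputed tag): sum = 12+92+92+92+92+198 = 578; mod 256 = 66 → 42.
Recomputed tag = 42; claimed = 42 → match.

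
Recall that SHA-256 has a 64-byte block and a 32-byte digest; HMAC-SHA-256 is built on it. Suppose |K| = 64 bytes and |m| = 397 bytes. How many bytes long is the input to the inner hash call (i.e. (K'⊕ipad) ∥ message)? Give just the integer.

461

Key is 64 ≤ 64 bytes, zero-padded: |K'| = 64.
Inner input = (K'⊕ipad) ∥ m → 64 + 397 = 461 bytes.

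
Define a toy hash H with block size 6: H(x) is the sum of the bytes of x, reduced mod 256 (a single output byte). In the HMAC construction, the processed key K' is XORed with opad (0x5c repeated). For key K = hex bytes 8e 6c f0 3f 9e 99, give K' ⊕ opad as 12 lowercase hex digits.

Key hex bytes 8e 6c f0 3f 9e 99 is exactly B = 6 bytes: K' = 8e 6c f0 3f 9e 99.
XOR each byte with 0x5c: 8e⊕5c=d2, 6c⊕5c=30, f0⊕5c=ac, 3f⊕5c=63, 9e⊕5c=c2, 99⊕5c=c5.

d230ac63c2c5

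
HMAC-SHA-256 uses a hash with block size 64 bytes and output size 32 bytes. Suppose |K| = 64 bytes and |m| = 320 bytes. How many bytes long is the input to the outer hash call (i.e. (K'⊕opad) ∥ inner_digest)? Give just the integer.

Key is 64 ≤ 64 bytes, zero-padded: |K'| = 64.
Outer input = (K'⊕opad) ∥ H(inner) → 64 + 32 = 96 bytes.

96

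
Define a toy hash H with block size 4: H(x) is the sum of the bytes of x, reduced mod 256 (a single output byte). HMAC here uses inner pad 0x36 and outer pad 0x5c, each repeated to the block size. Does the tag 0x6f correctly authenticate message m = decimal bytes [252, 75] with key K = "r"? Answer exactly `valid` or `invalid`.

Key "r" = 72 is 1 byte ≤ B = 4; zero-pad to 4 bytes: K' = 72 00 00 00.
K' ⊕ ipad = 44 36 36 36; K' ⊕ opad = 2e 5c 5c 5c.
Inner hash: sum = 68+54+54+54+252+75 = 557; mod 256 = 45 → 2d.
Outer hash (recomputed tag): sum = 46+92+92+92+45 = 367; mod 256 = 111 → 6f.
Recomputed tag = 6f; claimed = 6f → match.

valid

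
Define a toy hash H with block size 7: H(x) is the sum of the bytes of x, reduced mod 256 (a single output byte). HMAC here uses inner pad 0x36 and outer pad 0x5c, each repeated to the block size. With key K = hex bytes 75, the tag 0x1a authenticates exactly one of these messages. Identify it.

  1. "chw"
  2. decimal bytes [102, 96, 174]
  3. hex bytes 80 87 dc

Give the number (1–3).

1

Key hex bytes 75 is 1 byte ≤ B = 7; zero-pad to 7 bytes: K' = 75 00 00 00 00 00 00.
K' ⊕ ipad = 43 36 36 36 36 36 36; K' ⊕ opad = 29 5c 5c 5c 5c 5c 5c.
m1: inner = H(43 36 36 36 36 36 36 63 68 77) = c9; tag = H(29 5c 5c 5c 5c 5c 5c c9) = 1a ← matches
m2: inner = H(43 36 36 36 36 36 36 66 60 ae) = fb; tag = H(29 5c 5c 5c 5c 5c 5c fb) = 4c
m3: inner = H(43 36 36 36 36 36 36 80 87 dc) = 6a; tag = H(29 5c 5c 5c 5c 5c 5c 6a) = bb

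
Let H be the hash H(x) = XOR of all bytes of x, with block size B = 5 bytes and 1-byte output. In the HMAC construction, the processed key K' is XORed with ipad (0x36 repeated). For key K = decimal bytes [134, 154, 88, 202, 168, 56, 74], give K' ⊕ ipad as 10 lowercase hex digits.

6236363636

Key decimal bytes [134, 154, 88, 202, 168, 56, 74] = 86 9a 58 ca a8 38 4a is 7 bytes > B = 5, so hash it first: H(key) = 54, then zero-pad to 5 bytes: K' = 54 00 00 00 00.
XOR each byte with 0x36: 54⊕36=62, 00⊕36=36, 00⊕36=36, 00⊕36=36, 00⊕36=36.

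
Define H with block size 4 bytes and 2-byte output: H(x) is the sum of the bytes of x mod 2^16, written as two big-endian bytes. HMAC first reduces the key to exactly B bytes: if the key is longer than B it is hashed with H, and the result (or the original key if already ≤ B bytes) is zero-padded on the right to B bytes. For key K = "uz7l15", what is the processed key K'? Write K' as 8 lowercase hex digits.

|K| = 6 > B = 4, so first hash the key.
H(K): sum = 117+122+55+108+49+53 = 504 → 01 f8.
Zero-pad H(K) = 01 f8 to 4 bytes: K' = 01 f8 00 00.

01f80000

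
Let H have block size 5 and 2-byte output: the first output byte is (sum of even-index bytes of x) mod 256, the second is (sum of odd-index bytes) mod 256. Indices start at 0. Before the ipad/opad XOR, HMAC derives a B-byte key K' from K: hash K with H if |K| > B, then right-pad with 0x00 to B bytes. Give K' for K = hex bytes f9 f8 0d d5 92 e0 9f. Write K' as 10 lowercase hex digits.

|K| = 7 > B = 5, so first hash the key.
H(K): even-index sum = 567 mod 256 = 55; odd-index sum = 685 mod 256 = 173 → 37 ad.
Zero-pad H(K) = 37 ad to 5 bytes: K' = 37 ad 00 00 00.

37ad000000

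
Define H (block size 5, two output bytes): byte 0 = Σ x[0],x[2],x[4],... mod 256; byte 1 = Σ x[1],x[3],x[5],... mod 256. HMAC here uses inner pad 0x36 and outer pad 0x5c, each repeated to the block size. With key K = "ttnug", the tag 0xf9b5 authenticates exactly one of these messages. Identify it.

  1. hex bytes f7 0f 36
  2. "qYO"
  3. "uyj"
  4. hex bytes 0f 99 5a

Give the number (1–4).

3

Key "ttnug" = 74 74 6e 75 67 is exactly B = 5 bytes: K' = 74 74 6e 75 67.
K' ⊕ ipad = 42 42 58 43 51; K' ⊕ opad = 28 28 32 29 3b.
m1: inner = H(42 42 58 43 51 f7 0f 36) = fa b2; tag = H(28 28 32 29 3b fa b2) = 474b
m2: inner = H(42 42 58 43 51 71 59 4f) = 44 45; tag = H(28 28 32 29 3b 44 45) = da95
m3: inner = H(42 42 58 43 51 75 79 6a) = 64 64; tag = H(28 28 32 29 3b 64 64) = f9b5 ← matches
m4: inner = H(42 42 58 43 51 0f 99 5a) = 84 ee; tag = H(28 28 32 29 3b 84 ee) = 83d5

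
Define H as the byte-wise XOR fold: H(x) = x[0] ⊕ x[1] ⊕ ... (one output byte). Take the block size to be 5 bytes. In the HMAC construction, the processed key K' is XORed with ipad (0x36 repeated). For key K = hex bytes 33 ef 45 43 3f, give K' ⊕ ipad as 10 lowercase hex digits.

05d9737509

Key hex bytes 33 ef 45 43 3f is exactly B = 5 bytes: K' = 33 ef 45 43 3f.
XOR each byte with 0x36: 33⊕36=05, ef⊕36=d9, 45⊕36=73, 43⊕36=75, 3f⊕36=09.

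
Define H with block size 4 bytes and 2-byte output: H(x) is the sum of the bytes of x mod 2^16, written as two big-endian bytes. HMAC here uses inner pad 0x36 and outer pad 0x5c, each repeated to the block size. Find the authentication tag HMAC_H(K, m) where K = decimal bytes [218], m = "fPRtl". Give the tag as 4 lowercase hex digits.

Key decimal bytes [218] = da is 1 byte ≤ B = 4; zero-pad to 4 bytes: K' = da 00 00 00.
K' ⊕ ipad = ec 36 36 36.  K' ⊕ opad = 86 5c 5c 5c.
Inner input = (K'⊕ipad) ∥ m = ec 36 36 36 ∥ 66 50 52 74 6c.
Inner hash: sum = 236+54+54+54+102+80+82+116+108 = 886 → 03 76.
Outer input = (K'⊕opad) ∥ inner = 86 5c 5c 5c ∥ 03 76.
Outer hash (tag): sum = 134+92+92+92+3+118 = 531 → 02 13.

0213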